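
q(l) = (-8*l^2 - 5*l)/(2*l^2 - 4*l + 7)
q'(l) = (4 - 4*l)*(-8*l^2 - 5*l)/(2*l^2 - 4*l + 7)^2 + (-16*l - 5)/(2*l^2 - 4*l + 7)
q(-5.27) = -2.34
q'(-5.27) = 0.25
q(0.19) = -0.20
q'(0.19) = -1.37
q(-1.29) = -0.44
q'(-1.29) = 0.75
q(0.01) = -0.01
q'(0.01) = -0.75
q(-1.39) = -0.52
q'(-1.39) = 0.75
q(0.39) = -0.55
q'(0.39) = -2.19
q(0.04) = -0.03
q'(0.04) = -0.84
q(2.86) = -6.69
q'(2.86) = -0.08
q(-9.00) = -2.94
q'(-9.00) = 0.10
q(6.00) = -5.78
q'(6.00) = 0.27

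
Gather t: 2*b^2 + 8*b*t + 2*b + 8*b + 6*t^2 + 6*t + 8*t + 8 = 2*b^2 + 10*b + 6*t^2 + t*(8*b + 14) + 8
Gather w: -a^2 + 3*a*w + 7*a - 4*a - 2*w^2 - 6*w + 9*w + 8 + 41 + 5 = -a^2 + 3*a - 2*w^2 + w*(3*a + 3) + 54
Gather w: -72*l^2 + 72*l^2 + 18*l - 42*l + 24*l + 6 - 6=0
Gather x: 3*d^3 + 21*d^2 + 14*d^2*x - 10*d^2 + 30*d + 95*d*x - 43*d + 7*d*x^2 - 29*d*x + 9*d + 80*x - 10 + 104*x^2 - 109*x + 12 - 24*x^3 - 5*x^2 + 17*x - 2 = 3*d^3 + 11*d^2 - 4*d - 24*x^3 + x^2*(7*d + 99) + x*(14*d^2 + 66*d - 12)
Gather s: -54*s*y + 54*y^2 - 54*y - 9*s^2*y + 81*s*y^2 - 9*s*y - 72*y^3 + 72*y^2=-9*s^2*y + s*(81*y^2 - 63*y) - 72*y^3 + 126*y^2 - 54*y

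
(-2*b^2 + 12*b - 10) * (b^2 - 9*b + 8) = -2*b^4 + 30*b^3 - 134*b^2 + 186*b - 80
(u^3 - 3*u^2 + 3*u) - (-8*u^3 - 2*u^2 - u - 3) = 9*u^3 - u^2 + 4*u + 3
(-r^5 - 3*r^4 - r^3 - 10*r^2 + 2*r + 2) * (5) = -5*r^5 - 15*r^4 - 5*r^3 - 50*r^2 + 10*r + 10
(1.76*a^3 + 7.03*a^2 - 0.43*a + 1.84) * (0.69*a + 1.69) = 1.2144*a^4 + 7.8251*a^3 + 11.584*a^2 + 0.5429*a + 3.1096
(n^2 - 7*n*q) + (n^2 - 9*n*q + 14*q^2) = 2*n^2 - 16*n*q + 14*q^2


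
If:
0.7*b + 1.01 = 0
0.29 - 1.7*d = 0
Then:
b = -1.44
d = 0.17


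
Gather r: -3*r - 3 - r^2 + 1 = -r^2 - 3*r - 2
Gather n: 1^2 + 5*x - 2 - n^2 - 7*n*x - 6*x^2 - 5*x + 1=-n^2 - 7*n*x - 6*x^2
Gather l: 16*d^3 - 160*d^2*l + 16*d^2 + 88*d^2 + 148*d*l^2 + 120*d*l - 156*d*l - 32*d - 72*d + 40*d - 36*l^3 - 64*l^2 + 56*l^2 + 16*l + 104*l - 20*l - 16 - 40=16*d^3 + 104*d^2 - 64*d - 36*l^3 + l^2*(148*d - 8) + l*(-160*d^2 - 36*d + 100) - 56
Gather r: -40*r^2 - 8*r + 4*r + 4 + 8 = -40*r^2 - 4*r + 12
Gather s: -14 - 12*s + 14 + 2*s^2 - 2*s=2*s^2 - 14*s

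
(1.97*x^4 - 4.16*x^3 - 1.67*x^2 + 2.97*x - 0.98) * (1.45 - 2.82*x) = -5.5554*x^5 + 14.5877*x^4 - 1.3226*x^3 - 10.7969*x^2 + 7.0701*x - 1.421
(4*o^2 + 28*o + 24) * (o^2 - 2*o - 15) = 4*o^4 + 20*o^3 - 92*o^2 - 468*o - 360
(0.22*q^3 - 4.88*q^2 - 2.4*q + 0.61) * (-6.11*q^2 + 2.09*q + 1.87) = -1.3442*q^5 + 30.2766*q^4 + 4.8762*q^3 - 17.8687*q^2 - 3.2131*q + 1.1407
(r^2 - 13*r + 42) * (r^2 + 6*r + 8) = r^4 - 7*r^3 - 28*r^2 + 148*r + 336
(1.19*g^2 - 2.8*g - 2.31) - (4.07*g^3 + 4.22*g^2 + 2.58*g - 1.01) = -4.07*g^3 - 3.03*g^2 - 5.38*g - 1.3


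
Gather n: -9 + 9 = 0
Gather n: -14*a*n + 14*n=n*(14 - 14*a)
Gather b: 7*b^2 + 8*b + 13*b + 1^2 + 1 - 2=7*b^2 + 21*b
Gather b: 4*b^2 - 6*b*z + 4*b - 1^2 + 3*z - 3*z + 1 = 4*b^2 + b*(4 - 6*z)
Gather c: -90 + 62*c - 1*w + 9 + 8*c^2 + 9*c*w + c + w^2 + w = 8*c^2 + c*(9*w + 63) + w^2 - 81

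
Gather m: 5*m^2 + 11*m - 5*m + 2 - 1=5*m^2 + 6*m + 1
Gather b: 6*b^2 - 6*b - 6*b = 6*b^2 - 12*b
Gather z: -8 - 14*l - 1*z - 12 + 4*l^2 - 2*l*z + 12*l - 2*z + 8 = 4*l^2 - 2*l + z*(-2*l - 3) - 12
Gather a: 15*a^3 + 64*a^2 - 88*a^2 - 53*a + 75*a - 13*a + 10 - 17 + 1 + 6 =15*a^3 - 24*a^2 + 9*a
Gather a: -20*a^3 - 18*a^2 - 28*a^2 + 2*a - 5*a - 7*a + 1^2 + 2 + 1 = -20*a^3 - 46*a^2 - 10*a + 4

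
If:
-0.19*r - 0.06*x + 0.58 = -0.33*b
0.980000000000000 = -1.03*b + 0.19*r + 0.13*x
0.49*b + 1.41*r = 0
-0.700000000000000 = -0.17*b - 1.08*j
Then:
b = 1.16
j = 0.47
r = -0.40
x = 17.34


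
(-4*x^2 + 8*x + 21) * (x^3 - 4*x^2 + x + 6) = -4*x^5 + 24*x^4 - 15*x^3 - 100*x^2 + 69*x + 126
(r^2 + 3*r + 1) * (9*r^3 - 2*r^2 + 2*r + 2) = 9*r^5 + 25*r^4 + 5*r^3 + 6*r^2 + 8*r + 2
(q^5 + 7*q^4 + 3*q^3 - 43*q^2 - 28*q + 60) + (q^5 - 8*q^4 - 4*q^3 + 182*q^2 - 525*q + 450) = 2*q^5 - q^4 - q^3 + 139*q^2 - 553*q + 510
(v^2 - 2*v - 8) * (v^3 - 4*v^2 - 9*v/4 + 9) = v^5 - 6*v^4 - 9*v^3/4 + 91*v^2/2 - 72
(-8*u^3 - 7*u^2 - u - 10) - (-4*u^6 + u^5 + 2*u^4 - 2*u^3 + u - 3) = 4*u^6 - u^5 - 2*u^4 - 6*u^3 - 7*u^2 - 2*u - 7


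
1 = 1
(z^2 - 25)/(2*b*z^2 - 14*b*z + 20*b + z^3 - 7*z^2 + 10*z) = (z + 5)/(2*b*z - 4*b + z^2 - 2*z)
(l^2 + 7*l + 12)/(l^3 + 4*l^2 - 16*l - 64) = (l + 3)/(l^2 - 16)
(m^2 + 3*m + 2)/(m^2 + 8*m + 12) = (m + 1)/(m + 6)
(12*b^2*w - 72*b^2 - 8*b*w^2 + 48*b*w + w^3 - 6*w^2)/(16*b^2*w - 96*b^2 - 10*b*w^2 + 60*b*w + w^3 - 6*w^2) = (-6*b + w)/(-8*b + w)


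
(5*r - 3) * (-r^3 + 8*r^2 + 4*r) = -5*r^4 + 43*r^3 - 4*r^2 - 12*r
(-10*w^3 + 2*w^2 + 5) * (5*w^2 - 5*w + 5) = -50*w^5 + 60*w^4 - 60*w^3 + 35*w^2 - 25*w + 25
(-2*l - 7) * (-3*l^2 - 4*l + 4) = 6*l^3 + 29*l^2 + 20*l - 28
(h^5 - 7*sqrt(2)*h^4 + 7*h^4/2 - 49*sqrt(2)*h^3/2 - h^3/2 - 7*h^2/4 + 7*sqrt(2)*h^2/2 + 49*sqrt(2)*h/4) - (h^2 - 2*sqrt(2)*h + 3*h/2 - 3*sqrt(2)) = h^5 - 7*sqrt(2)*h^4 + 7*h^4/2 - 49*sqrt(2)*h^3/2 - h^3/2 - 11*h^2/4 + 7*sqrt(2)*h^2/2 - 3*h/2 + 57*sqrt(2)*h/4 + 3*sqrt(2)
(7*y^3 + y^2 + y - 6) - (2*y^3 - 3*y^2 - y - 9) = 5*y^3 + 4*y^2 + 2*y + 3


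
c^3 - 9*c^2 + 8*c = c*(c - 8)*(c - 1)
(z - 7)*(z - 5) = z^2 - 12*z + 35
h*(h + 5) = h^2 + 5*h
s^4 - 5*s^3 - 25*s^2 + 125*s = s*(s - 5)^2*(s + 5)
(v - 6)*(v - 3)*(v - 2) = v^3 - 11*v^2 + 36*v - 36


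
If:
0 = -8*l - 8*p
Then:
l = -p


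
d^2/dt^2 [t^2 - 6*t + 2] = 2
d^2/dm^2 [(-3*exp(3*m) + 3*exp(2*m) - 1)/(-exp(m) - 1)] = (12*exp(4*m) + 30*exp(3*m) + 18*exp(2*m) - 11*exp(m) - 1)*exp(m)/(exp(3*m) + 3*exp(2*m) + 3*exp(m) + 1)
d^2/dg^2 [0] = 0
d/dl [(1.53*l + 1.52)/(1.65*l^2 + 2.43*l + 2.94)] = (-2.5245*l^2 - 5.016*l + 0.804599999999999)/(2.7225*l^4 + 8.019*l^3 + 15.6069*l^2 + 14.2884*l + 8.6436)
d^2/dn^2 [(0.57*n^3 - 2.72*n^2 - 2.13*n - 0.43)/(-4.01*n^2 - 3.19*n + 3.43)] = (-1.4210854715202e-14*n^5 + 1.13686837721616e-13*n^4 - 28.3673659999999*n^3 + 303.377448*n^2 + 168.547098*n + 131.192842)/(64.481201*n^6 + 153.886557*n^5 - 43.045746*n^4 - 230.795543*n^3 + 36.819678*n^2 + 112.590093*n - 40.353607)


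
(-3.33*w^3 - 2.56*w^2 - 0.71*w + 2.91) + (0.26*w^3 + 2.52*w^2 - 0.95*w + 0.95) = -3.07*w^3 - 0.04*w^2 - 1.66*w + 3.86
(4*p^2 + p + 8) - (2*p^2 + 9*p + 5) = 2*p^2 - 8*p + 3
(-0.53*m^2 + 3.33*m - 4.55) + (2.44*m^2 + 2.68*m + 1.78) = 1.91*m^2 + 6.01*m - 2.77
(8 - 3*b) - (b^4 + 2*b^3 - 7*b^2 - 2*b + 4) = -b^4 - 2*b^3 + 7*b^2 - b + 4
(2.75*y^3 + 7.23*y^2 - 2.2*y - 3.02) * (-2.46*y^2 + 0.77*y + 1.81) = -6.765*y^5 - 15.6683*y^4 + 15.9566*y^3 + 18.8215*y^2 - 6.3074*y - 5.4662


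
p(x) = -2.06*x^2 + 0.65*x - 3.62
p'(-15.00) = 62.45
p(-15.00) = -476.87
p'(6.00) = -24.07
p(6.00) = -73.88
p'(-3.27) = 14.12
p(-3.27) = -27.77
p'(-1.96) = 8.73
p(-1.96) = -12.81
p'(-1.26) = 5.84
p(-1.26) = -7.71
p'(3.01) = -11.75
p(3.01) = -20.33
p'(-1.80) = 8.07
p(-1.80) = -11.46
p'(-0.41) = 2.34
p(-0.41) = -4.23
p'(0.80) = -2.65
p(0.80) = -4.42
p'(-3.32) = 14.33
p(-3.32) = -28.48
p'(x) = 0.65 - 4.12*x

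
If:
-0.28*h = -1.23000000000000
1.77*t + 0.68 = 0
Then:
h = 4.39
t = -0.38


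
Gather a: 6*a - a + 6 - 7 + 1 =5*a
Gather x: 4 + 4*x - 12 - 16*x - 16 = -12*x - 24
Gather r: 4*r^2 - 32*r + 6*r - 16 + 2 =4*r^2 - 26*r - 14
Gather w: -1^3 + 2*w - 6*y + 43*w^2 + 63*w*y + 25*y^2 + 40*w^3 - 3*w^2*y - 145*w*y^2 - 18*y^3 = 40*w^3 + w^2*(43 - 3*y) + w*(-145*y^2 + 63*y + 2) - 18*y^3 + 25*y^2 - 6*y - 1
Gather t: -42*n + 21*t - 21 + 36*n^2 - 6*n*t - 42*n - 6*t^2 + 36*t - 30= 36*n^2 - 84*n - 6*t^2 + t*(57 - 6*n) - 51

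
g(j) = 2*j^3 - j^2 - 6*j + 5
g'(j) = 6*j^2 - 2*j - 6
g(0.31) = 3.10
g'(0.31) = -6.04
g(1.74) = 2.07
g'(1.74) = 8.69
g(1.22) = -0.18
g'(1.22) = 0.49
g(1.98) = 4.72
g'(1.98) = 13.56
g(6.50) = 473.00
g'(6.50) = 234.50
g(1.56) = 0.80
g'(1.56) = 5.48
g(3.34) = 48.32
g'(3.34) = 54.25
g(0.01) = 4.94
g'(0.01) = -6.02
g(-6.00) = -427.00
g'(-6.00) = 222.00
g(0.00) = 5.00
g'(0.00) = -6.00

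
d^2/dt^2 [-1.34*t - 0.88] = 0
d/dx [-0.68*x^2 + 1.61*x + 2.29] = 1.61 - 1.36*x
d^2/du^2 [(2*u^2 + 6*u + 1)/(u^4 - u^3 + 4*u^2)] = 2*(6*u^6 + 30*u^5 - 44*u^4 + 75*u^3 - 30*u^2 + 64*u + 48)/(u^4*(u^6 - 3*u^5 + 15*u^4 - 25*u^3 + 60*u^2 - 48*u + 64))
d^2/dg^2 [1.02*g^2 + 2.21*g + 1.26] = 2.04000000000000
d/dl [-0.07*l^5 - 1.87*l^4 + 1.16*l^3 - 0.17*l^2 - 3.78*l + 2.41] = -0.35*l^4 - 7.48*l^3 + 3.48*l^2 - 0.34*l - 3.78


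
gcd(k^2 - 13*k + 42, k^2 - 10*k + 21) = k - 7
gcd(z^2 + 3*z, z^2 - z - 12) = z + 3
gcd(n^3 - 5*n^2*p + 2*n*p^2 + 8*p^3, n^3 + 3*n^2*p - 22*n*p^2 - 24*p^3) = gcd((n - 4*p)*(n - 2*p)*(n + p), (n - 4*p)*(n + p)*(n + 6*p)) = -n^2 + 3*n*p + 4*p^2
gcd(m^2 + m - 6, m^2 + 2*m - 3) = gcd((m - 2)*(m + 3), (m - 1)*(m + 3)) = m + 3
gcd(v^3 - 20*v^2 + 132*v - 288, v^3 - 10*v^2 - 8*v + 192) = v^2 - 14*v + 48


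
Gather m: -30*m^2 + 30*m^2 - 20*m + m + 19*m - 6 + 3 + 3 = 0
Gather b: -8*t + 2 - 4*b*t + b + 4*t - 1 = b*(1 - 4*t) - 4*t + 1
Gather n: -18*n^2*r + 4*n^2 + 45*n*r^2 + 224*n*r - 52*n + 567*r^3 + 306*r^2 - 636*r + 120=n^2*(4 - 18*r) + n*(45*r^2 + 224*r - 52) + 567*r^3 + 306*r^2 - 636*r + 120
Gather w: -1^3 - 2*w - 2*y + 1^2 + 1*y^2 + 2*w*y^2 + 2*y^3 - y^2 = w*(2*y^2 - 2) + 2*y^3 - 2*y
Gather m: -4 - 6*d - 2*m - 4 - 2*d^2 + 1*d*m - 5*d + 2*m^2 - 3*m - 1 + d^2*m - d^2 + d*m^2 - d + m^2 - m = -3*d^2 - 12*d + m^2*(d + 3) + m*(d^2 + d - 6) - 9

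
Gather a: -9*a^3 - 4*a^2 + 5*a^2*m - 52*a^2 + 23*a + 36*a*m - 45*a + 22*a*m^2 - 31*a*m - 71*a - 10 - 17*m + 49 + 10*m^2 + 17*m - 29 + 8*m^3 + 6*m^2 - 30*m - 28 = -9*a^3 + a^2*(5*m - 56) + a*(22*m^2 + 5*m - 93) + 8*m^3 + 16*m^2 - 30*m - 18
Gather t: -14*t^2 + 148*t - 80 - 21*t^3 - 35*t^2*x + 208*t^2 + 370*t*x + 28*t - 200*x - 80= -21*t^3 + t^2*(194 - 35*x) + t*(370*x + 176) - 200*x - 160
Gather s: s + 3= s + 3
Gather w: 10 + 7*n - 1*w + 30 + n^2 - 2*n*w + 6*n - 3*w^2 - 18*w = n^2 + 13*n - 3*w^2 + w*(-2*n - 19) + 40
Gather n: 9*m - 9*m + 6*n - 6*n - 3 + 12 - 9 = 0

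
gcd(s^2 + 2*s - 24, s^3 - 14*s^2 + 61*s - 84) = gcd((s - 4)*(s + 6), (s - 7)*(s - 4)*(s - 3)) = s - 4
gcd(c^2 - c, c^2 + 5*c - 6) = c - 1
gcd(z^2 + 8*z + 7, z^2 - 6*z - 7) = z + 1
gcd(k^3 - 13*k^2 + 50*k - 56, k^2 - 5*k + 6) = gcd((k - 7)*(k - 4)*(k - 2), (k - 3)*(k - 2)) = k - 2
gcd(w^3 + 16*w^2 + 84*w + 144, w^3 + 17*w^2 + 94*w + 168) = w^2 + 10*w + 24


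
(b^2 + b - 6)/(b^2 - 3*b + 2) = (b + 3)/(b - 1)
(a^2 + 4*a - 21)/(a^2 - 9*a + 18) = (a + 7)/(a - 6)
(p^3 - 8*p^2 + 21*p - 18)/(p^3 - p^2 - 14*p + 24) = (p - 3)/(p + 4)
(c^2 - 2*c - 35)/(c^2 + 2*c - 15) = (c - 7)/(c - 3)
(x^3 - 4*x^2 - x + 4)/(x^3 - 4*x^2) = 1 - 1/x^2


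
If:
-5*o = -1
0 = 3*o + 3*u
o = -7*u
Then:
No Solution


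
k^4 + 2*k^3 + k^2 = k^2*(k + 1)^2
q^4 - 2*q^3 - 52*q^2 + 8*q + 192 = (q - 8)*(q - 2)*(q + 2)*(q + 6)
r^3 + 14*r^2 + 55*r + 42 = (r + 1)*(r + 6)*(r + 7)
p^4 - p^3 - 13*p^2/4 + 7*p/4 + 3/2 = (p - 2)*(p - 1)*(p + 1/2)*(p + 3/2)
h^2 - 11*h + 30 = (h - 6)*(h - 5)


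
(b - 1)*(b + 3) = b^2 + 2*b - 3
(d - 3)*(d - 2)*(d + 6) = d^3 + d^2 - 24*d + 36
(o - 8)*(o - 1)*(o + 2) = o^3 - 7*o^2 - 10*o + 16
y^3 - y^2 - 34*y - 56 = (y - 7)*(y + 2)*(y + 4)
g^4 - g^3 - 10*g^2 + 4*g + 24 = (g - 3)*(g - 2)*(g + 2)^2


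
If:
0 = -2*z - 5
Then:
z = -5/2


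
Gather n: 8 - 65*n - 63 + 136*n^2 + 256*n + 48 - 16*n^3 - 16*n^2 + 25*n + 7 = -16*n^3 + 120*n^2 + 216*n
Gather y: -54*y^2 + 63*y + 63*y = -54*y^2 + 126*y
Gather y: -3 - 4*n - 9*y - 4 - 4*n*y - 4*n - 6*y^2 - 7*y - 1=-8*n - 6*y^2 + y*(-4*n - 16) - 8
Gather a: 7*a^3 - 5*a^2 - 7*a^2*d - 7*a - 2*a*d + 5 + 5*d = 7*a^3 + a^2*(-7*d - 5) + a*(-2*d - 7) + 5*d + 5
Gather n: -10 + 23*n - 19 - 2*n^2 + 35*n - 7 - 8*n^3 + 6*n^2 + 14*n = -8*n^3 + 4*n^2 + 72*n - 36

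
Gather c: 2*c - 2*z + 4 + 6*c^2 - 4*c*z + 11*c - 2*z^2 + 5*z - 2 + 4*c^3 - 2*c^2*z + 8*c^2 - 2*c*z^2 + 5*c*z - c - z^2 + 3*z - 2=4*c^3 + c^2*(14 - 2*z) + c*(-2*z^2 + z + 12) - 3*z^2 + 6*z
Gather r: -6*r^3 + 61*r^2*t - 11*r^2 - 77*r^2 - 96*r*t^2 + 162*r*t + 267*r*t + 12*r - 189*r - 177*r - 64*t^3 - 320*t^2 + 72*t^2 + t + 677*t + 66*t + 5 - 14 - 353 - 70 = -6*r^3 + r^2*(61*t - 88) + r*(-96*t^2 + 429*t - 354) - 64*t^3 - 248*t^2 + 744*t - 432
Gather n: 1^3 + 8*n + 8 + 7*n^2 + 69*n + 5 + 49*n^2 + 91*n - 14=56*n^2 + 168*n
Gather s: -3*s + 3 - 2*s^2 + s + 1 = -2*s^2 - 2*s + 4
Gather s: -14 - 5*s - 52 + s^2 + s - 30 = s^2 - 4*s - 96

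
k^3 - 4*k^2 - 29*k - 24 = (k - 8)*(k + 1)*(k + 3)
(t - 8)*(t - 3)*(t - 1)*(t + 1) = t^4 - 11*t^3 + 23*t^2 + 11*t - 24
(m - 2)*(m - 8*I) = m^2 - 2*m - 8*I*m + 16*I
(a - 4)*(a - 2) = a^2 - 6*a + 8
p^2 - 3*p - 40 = (p - 8)*(p + 5)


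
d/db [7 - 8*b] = -8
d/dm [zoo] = 0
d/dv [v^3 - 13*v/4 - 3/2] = 3*v^2 - 13/4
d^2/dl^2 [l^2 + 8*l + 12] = 2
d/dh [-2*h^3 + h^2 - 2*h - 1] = -6*h^2 + 2*h - 2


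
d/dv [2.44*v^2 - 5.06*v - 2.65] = 4.88*v - 5.06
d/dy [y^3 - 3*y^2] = 3*y*(y - 2)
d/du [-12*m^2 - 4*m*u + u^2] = -4*m + 2*u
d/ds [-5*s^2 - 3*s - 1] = -10*s - 3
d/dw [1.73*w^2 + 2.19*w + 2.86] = 3.46*w + 2.19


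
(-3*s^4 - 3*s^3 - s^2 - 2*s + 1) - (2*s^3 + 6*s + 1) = -3*s^4 - 5*s^3 - s^2 - 8*s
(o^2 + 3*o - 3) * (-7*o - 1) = -7*o^3 - 22*o^2 + 18*o + 3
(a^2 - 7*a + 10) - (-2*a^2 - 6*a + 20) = 3*a^2 - a - 10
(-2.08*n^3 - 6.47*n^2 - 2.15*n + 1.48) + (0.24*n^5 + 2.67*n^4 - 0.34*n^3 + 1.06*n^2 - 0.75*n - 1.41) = 0.24*n^5 + 2.67*n^4 - 2.42*n^3 - 5.41*n^2 - 2.9*n + 0.0700000000000001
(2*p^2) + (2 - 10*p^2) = 2 - 8*p^2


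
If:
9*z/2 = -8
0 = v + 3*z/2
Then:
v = 8/3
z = -16/9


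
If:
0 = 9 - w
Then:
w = 9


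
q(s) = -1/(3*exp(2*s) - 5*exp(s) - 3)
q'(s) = -(-6*exp(2*s) + 5*exp(s))/(3*exp(2*s) - 5*exp(s) - 3)^2 = (6*exp(s) - 5)*exp(s)/(-3*exp(2*s) + 5*exp(s) + 3)^2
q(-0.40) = 0.20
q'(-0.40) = -0.03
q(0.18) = 0.21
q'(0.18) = 0.12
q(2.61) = -0.00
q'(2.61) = 0.00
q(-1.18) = 0.24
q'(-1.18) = -0.05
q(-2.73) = 0.30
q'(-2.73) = -0.03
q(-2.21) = 0.28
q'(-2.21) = -0.04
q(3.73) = -0.00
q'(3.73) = 0.00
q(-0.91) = 0.22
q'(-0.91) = -0.05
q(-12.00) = 0.33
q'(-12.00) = 0.00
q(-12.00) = 0.33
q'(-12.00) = 0.00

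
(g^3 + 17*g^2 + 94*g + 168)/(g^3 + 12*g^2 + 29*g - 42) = (g + 4)/(g - 1)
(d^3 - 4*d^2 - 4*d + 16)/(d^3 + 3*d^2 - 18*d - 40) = (d - 2)/(d + 5)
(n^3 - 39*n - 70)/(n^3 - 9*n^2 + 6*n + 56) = (n + 5)/(n - 4)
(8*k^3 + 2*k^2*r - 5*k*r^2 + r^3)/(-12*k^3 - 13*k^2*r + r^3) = (-2*k + r)/(3*k + r)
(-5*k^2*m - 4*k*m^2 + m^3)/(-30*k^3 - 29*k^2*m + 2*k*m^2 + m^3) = m/(6*k + m)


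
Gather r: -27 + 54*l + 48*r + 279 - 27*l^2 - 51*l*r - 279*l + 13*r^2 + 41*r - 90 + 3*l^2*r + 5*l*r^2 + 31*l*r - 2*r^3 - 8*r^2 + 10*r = -27*l^2 - 225*l - 2*r^3 + r^2*(5*l + 5) + r*(3*l^2 - 20*l + 99) + 162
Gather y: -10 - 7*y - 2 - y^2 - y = -y^2 - 8*y - 12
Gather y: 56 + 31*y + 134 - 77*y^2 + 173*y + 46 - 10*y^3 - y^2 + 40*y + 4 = -10*y^3 - 78*y^2 + 244*y + 240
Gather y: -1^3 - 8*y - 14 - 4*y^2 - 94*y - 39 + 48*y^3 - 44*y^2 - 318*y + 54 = 48*y^3 - 48*y^2 - 420*y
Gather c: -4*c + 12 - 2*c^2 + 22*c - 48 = -2*c^2 + 18*c - 36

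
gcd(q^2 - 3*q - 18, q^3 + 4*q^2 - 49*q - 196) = 1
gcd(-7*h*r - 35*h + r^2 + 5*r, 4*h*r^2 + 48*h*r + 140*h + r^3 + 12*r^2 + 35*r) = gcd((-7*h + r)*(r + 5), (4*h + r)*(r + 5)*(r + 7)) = r + 5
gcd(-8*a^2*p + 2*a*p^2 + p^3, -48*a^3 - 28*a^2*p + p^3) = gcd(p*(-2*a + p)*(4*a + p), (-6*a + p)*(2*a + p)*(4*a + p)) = 4*a + p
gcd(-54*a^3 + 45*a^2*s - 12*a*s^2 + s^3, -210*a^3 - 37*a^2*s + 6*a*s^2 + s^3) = -6*a + s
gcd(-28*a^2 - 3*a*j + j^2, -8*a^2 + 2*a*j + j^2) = 4*a + j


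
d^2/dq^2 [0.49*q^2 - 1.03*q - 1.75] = 0.980000000000000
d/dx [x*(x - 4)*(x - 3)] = 3*x^2 - 14*x + 12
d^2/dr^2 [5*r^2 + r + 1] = 10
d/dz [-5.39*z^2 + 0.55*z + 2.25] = 0.55 - 10.78*z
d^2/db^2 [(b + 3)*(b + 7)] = 2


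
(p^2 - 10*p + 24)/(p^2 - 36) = (p - 4)/(p + 6)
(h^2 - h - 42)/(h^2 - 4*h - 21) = (h + 6)/(h + 3)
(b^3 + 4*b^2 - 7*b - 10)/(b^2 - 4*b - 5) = (b^2 + 3*b - 10)/(b - 5)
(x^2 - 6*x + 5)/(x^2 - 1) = (x - 5)/(x + 1)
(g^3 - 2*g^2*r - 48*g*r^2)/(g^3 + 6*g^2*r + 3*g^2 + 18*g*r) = (g - 8*r)/(g + 3)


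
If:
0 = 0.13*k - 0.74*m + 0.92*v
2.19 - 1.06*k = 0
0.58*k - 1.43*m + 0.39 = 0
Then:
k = 2.07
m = 1.11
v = 0.60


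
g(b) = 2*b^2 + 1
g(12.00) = 289.00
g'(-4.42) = -17.68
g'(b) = 4*b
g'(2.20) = 8.80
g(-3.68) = 28.08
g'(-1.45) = -5.80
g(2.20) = 10.68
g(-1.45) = 5.20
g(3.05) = 19.60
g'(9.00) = 36.00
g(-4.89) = 48.82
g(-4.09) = 34.46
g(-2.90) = 17.82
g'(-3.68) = -14.72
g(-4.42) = 40.07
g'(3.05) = 12.20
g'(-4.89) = -19.56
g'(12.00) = 48.00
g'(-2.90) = -11.60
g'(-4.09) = -16.36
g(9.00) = 163.00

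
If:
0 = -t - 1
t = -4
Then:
No Solution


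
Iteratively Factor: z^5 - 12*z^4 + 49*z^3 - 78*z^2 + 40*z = (z - 1)*(z^4 - 11*z^3 + 38*z^2 - 40*z) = z*(z - 1)*(z^3 - 11*z^2 + 38*z - 40) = z*(z - 4)*(z - 1)*(z^2 - 7*z + 10) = z*(z - 4)*(z - 2)*(z - 1)*(z - 5)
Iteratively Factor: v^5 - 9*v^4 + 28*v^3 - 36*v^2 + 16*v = (v - 4)*(v^4 - 5*v^3 + 8*v^2 - 4*v) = v*(v - 4)*(v^3 - 5*v^2 + 8*v - 4) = v*(v - 4)*(v - 2)*(v^2 - 3*v + 2) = v*(v - 4)*(v - 2)*(v - 1)*(v - 2)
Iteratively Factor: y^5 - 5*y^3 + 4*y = (y)*(y^4 - 5*y^2 + 4) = y*(y - 1)*(y^3 + y^2 - 4*y - 4) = y*(y - 1)*(y + 1)*(y^2 - 4) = y*(y - 1)*(y + 1)*(y + 2)*(y - 2)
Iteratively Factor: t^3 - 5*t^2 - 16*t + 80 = (t + 4)*(t^2 - 9*t + 20) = (t - 4)*(t + 4)*(t - 5)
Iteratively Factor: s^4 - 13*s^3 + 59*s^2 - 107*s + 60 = (s - 4)*(s^3 - 9*s^2 + 23*s - 15) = (s - 4)*(s - 1)*(s^2 - 8*s + 15) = (s - 4)*(s - 3)*(s - 1)*(s - 5)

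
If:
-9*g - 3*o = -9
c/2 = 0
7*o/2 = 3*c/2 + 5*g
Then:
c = 0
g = 21/31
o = 30/31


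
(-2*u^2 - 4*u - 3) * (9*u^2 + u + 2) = -18*u^4 - 38*u^3 - 35*u^2 - 11*u - 6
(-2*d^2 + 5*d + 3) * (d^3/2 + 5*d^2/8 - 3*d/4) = -d^5 + 5*d^4/4 + 49*d^3/8 - 15*d^2/8 - 9*d/4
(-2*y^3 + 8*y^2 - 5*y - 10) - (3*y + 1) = -2*y^3 + 8*y^2 - 8*y - 11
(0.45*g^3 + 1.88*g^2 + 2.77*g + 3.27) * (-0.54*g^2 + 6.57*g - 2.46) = -0.243*g^5 + 1.9413*g^4 + 9.7488*g^3 + 11.8083*g^2 + 14.6697*g - 8.0442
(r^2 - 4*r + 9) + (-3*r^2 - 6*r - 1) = -2*r^2 - 10*r + 8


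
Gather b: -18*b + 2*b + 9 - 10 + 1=-16*b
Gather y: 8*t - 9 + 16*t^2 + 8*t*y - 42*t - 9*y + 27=16*t^2 - 34*t + y*(8*t - 9) + 18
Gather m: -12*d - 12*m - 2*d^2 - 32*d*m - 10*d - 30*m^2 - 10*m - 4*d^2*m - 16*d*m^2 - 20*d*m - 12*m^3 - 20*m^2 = -2*d^2 - 22*d - 12*m^3 + m^2*(-16*d - 50) + m*(-4*d^2 - 52*d - 22)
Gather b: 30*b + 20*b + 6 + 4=50*b + 10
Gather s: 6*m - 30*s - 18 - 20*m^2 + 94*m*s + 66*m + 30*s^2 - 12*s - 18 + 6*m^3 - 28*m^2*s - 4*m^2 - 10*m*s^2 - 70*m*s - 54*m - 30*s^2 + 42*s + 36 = 6*m^3 - 24*m^2 - 10*m*s^2 + 18*m + s*(-28*m^2 + 24*m)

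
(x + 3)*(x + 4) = x^2 + 7*x + 12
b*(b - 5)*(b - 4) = b^3 - 9*b^2 + 20*b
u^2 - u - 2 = (u - 2)*(u + 1)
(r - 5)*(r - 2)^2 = r^3 - 9*r^2 + 24*r - 20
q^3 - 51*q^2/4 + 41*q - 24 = (q - 8)*(q - 4)*(q - 3/4)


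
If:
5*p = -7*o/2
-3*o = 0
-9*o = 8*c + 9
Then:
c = -9/8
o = 0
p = 0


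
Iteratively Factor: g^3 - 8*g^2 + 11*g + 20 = (g - 4)*(g^2 - 4*g - 5) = (g - 4)*(g + 1)*(g - 5)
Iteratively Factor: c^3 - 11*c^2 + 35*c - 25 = (c - 5)*(c^2 - 6*c + 5) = (c - 5)^2*(c - 1)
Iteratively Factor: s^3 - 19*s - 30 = (s + 3)*(s^2 - 3*s - 10) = (s - 5)*(s + 3)*(s + 2)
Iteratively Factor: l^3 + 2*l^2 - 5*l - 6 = (l - 2)*(l^2 + 4*l + 3) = (l - 2)*(l + 3)*(l + 1)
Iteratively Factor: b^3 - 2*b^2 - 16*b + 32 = (b - 2)*(b^2 - 16) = (b - 2)*(b + 4)*(b - 4)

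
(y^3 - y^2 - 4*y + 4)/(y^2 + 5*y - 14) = (y^2 + y - 2)/(y + 7)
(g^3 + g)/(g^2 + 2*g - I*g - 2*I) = g*(g + I)/(g + 2)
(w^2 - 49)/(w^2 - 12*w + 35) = (w + 7)/(w - 5)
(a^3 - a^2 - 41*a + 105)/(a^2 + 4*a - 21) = a - 5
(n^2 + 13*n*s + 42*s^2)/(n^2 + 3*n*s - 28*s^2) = (-n - 6*s)/(-n + 4*s)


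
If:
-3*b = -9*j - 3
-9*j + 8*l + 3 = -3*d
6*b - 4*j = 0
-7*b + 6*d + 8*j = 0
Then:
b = -2/7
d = 5/21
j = -3/7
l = -53/56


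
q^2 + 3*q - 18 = (q - 3)*(q + 6)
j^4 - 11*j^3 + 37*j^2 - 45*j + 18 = (j - 6)*(j - 3)*(j - 1)^2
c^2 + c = c*(c + 1)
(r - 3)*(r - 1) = r^2 - 4*r + 3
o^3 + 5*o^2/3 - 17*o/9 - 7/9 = (o - 1)*(o + 1/3)*(o + 7/3)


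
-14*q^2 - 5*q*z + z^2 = (-7*q + z)*(2*q + z)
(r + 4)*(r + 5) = r^2 + 9*r + 20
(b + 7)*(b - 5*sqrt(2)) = b^2 - 5*sqrt(2)*b + 7*b - 35*sqrt(2)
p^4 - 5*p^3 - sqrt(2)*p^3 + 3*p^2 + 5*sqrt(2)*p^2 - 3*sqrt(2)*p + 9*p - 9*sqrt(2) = (p - 3)^2*(p + 1)*(p - sqrt(2))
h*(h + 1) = h^2 + h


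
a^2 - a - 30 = (a - 6)*(a + 5)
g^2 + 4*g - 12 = (g - 2)*(g + 6)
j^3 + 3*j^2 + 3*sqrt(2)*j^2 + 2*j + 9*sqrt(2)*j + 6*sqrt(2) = (j + 1)*(j + 2)*(j + 3*sqrt(2))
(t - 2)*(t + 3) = t^2 + t - 6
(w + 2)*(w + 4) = w^2 + 6*w + 8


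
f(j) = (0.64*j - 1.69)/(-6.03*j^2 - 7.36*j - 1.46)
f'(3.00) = -0.01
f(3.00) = -0.00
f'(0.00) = -6.27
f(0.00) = 1.16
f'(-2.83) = 0.09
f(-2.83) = 0.12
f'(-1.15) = 16.10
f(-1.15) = 2.50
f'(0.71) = -0.27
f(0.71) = 0.13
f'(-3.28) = 0.05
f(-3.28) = 0.09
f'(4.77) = -0.00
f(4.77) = -0.01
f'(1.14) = -0.10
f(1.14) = 0.05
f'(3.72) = -0.00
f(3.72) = -0.01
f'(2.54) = -0.01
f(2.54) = 0.00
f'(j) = (0.64*j - 1.69)*(12.06*j + 7.36)/(-6.03*j^2 - 7.36*j - 1.46)^2 + 0.64/(-6.03*j^2 - 7.36*j - 1.46) = (3.8592*j^2 - 20.3814*j - 13.3728)/(36.3609*j^4 + 88.7616*j^3 + 71.7772*j^2 + 21.4912*j + 2.1316)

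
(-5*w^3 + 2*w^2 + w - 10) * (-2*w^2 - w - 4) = 10*w^5 + w^4 + 16*w^3 + 11*w^2 + 6*w + 40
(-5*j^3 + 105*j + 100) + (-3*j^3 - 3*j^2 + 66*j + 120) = -8*j^3 - 3*j^2 + 171*j + 220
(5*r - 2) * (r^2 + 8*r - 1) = 5*r^3 + 38*r^2 - 21*r + 2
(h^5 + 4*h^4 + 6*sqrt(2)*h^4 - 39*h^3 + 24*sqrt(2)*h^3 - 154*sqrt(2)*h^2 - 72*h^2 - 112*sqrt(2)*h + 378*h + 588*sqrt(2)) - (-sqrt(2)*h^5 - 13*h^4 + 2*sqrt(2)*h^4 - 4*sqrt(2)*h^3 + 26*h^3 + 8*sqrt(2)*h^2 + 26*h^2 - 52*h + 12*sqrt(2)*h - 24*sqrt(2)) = h^5 + sqrt(2)*h^5 + 4*sqrt(2)*h^4 + 17*h^4 - 65*h^3 + 28*sqrt(2)*h^3 - 162*sqrt(2)*h^2 - 98*h^2 - 124*sqrt(2)*h + 430*h + 612*sqrt(2)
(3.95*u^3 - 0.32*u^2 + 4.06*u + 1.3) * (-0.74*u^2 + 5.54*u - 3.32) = -2.923*u^5 + 22.1198*u^4 - 17.8912*u^3 + 22.5928*u^2 - 6.2772*u - 4.316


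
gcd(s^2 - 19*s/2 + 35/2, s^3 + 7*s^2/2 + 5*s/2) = 1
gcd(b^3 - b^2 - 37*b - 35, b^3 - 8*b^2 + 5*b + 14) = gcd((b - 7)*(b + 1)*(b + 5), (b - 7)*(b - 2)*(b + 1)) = b^2 - 6*b - 7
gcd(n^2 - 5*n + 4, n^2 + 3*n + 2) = 1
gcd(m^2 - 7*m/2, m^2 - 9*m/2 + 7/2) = m - 7/2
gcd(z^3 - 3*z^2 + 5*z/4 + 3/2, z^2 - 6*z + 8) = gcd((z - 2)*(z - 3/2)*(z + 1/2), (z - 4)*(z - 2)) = z - 2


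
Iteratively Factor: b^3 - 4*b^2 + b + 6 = (b - 2)*(b^2 - 2*b - 3) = (b - 2)*(b + 1)*(b - 3)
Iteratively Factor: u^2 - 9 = (u - 3)*(u + 3)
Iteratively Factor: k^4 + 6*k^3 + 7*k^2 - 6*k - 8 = (k - 1)*(k^3 + 7*k^2 + 14*k + 8) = (k - 1)*(k + 2)*(k^2 + 5*k + 4) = (k - 1)*(k + 1)*(k + 2)*(k + 4)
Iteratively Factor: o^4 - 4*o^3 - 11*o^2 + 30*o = (o)*(o^3 - 4*o^2 - 11*o + 30) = o*(o - 5)*(o^2 + o - 6) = o*(o - 5)*(o - 2)*(o + 3)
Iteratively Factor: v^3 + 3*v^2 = (v + 3)*(v^2) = v*(v + 3)*(v)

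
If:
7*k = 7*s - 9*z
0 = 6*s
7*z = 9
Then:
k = -81/49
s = 0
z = 9/7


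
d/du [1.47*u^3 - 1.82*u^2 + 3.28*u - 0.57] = 4.41*u^2 - 3.64*u + 3.28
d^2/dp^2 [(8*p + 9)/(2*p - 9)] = 360/(2*p - 9)^3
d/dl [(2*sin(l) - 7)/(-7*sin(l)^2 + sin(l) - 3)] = (14*sin(l)^2 - 98*sin(l) + 1)*cos(l)/(7*sin(l)^2 - sin(l) + 3)^2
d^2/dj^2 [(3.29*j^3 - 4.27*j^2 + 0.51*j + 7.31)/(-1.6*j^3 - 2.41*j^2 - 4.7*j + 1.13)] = (47.23488*j^6 + 140.6112*j^5 - 500.4048*j^4 - 601.173476*j^3 - 421.02534*j^2 - 609.640404*j - 357.28294)/(4.096*j^9 + 18.5088*j^8 + 63.97488*j^7 + 114.058321*j^6 + 161.78253*j^5 + 89.035641*j^4 + 33.15506*j^3 - 65.653113*j^2 + 18.00429*j - 1.442897)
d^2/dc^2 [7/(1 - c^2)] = 14*(-3*c^2 - 1)/(c^2 - 1)^3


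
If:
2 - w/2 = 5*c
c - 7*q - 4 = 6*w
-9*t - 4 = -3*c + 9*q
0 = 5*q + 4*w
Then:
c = 28/25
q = 144/25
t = -1312/225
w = -36/5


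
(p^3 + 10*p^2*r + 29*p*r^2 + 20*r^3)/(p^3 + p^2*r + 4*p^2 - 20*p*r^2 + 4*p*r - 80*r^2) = (p^2 + 5*p*r + 4*r^2)/(p^2 - 4*p*r + 4*p - 16*r)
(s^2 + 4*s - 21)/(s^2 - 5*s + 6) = (s + 7)/(s - 2)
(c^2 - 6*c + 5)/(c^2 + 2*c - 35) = (c - 1)/(c + 7)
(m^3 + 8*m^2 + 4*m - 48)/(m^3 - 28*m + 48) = (m + 4)/(m - 4)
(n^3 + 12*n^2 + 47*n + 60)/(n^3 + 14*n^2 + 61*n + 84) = (n + 5)/(n + 7)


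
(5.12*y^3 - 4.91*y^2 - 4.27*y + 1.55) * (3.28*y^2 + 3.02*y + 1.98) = 16.7936*y^5 - 0.6424*y^4 - 18.6962*y^3 - 17.5332*y^2 - 3.7736*y + 3.069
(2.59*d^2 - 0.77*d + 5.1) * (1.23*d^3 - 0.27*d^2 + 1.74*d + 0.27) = 3.1857*d^5 - 1.6464*d^4 + 10.9875*d^3 - 2.0175*d^2 + 8.6661*d + 1.377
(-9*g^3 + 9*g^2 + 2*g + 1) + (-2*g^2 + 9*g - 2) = -9*g^3 + 7*g^2 + 11*g - 1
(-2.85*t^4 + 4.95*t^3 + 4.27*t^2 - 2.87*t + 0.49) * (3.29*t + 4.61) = -9.3765*t^5 + 3.147*t^4 + 36.8678*t^3 + 10.2424*t^2 - 11.6186*t + 2.2589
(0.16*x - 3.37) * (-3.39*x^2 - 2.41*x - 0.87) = -0.5424*x^3 + 11.0387*x^2 + 7.9825*x + 2.9319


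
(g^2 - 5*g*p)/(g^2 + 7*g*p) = (g - 5*p)/(g + 7*p)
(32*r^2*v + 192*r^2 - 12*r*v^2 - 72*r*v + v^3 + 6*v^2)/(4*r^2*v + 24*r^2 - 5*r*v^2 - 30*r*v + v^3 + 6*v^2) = (8*r - v)/(r - v)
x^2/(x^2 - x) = x/(x - 1)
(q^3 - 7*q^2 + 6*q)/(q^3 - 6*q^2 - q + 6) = q/(q + 1)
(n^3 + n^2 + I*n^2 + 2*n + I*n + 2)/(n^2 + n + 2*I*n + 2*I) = n - I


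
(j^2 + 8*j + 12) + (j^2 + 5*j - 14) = 2*j^2 + 13*j - 2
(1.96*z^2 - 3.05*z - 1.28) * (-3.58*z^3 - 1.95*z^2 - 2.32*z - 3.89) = -7.0168*z^5 + 7.097*z^4 + 5.9827*z^3 + 1.9476*z^2 + 14.8341*z + 4.9792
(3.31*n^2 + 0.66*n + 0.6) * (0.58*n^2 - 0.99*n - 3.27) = 1.9198*n^4 - 2.8941*n^3 - 11.1291*n^2 - 2.7522*n - 1.962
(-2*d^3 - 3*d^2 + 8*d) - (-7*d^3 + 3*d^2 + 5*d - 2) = 5*d^3 - 6*d^2 + 3*d + 2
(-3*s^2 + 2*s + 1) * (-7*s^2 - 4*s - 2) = 21*s^4 - 2*s^3 - 9*s^2 - 8*s - 2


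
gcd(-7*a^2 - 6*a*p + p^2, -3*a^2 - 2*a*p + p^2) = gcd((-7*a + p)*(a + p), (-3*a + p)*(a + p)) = a + p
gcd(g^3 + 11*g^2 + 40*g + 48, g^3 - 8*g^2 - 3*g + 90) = g + 3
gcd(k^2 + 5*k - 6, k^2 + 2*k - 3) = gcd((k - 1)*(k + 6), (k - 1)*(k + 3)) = k - 1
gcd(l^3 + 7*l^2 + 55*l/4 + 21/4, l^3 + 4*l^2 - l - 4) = 1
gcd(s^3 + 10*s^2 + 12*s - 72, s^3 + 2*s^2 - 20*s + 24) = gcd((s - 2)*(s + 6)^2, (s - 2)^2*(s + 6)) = s^2 + 4*s - 12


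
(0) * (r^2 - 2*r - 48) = 0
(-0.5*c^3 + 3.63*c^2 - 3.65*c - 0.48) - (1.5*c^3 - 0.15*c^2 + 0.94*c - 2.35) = -2.0*c^3 + 3.78*c^2 - 4.59*c + 1.87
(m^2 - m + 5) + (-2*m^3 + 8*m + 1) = -2*m^3 + m^2 + 7*m + 6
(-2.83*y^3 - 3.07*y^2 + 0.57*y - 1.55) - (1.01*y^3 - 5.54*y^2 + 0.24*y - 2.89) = -3.84*y^3 + 2.47*y^2 + 0.33*y + 1.34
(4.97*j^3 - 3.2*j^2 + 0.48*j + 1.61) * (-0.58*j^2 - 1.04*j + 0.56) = -2.8826*j^5 - 3.3128*j^4 + 5.8328*j^3 - 3.225*j^2 - 1.4056*j + 0.9016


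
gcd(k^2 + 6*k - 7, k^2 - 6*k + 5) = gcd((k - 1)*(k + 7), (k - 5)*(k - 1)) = k - 1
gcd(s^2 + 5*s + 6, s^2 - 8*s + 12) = 1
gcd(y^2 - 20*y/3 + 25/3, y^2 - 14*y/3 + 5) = y - 5/3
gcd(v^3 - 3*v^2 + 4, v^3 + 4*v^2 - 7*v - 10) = v^2 - v - 2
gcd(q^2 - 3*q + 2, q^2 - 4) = q - 2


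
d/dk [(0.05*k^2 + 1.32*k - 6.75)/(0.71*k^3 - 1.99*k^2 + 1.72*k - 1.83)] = (-0.0355*k^4 - 1.8744*k^3 + 17.0903*k^2 - 27.048*k + 9.1944)/(0.5041*k^6 - 2.8258*k^5 + 6.4025*k^4 - 9.4442*k^3 + 10.2418*k^2 - 6.2952*k + 3.3489)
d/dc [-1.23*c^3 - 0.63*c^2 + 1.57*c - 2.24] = -3.69*c^2 - 1.26*c + 1.57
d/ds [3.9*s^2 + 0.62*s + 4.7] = 7.8*s + 0.62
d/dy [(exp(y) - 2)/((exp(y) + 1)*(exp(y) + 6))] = (-exp(2*y) + 4*exp(y) + 20)*exp(y)/(exp(4*y) + 14*exp(3*y) + 61*exp(2*y) + 84*exp(y) + 36)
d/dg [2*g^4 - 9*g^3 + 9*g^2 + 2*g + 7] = 8*g^3 - 27*g^2 + 18*g + 2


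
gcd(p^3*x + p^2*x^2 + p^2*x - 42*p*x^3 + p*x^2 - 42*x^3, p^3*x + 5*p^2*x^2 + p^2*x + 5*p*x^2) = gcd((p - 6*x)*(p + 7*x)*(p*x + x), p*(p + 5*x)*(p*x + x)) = p*x + x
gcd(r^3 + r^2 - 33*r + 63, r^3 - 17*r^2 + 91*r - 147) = r - 3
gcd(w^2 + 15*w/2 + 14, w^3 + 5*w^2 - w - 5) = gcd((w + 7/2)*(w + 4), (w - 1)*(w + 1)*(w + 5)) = 1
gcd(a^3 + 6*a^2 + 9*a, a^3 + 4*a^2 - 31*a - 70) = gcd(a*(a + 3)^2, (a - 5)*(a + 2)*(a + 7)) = 1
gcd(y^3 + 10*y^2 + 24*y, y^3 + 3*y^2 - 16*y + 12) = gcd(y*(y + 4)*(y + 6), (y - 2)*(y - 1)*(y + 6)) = y + 6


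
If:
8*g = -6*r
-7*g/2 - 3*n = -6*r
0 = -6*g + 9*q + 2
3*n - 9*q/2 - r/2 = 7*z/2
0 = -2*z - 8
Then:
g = 90/83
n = -345/83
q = 374/747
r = -120/83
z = -4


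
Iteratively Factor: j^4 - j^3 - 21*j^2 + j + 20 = (j + 1)*(j^3 - 2*j^2 - 19*j + 20) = (j + 1)*(j + 4)*(j^2 - 6*j + 5) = (j - 1)*(j + 1)*(j + 4)*(j - 5)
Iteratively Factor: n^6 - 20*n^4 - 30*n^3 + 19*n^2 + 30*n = (n + 2)*(n^5 - 2*n^4 - 16*n^3 + 2*n^2 + 15*n) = n*(n + 2)*(n^4 - 2*n^3 - 16*n^2 + 2*n + 15) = n*(n + 1)*(n + 2)*(n^3 - 3*n^2 - 13*n + 15) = n*(n - 1)*(n + 1)*(n + 2)*(n^2 - 2*n - 15) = n*(n - 1)*(n + 1)*(n + 2)*(n + 3)*(n - 5)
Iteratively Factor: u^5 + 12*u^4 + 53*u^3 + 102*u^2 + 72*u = (u)*(u^4 + 12*u^3 + 53*u^2 + 102*u + 72) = u*(u + 2)*(u^3 + 10*u^2 + 33*u + 36) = u*(u + 2)*(u + 4)*(u^2 + 6*u + 9) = u*(u + 2)*(u + 3)*(u + 4)*(u + 3)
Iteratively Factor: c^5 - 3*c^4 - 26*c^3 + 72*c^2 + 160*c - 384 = (c - 4)*(c^4 + c^3 - 22*c^2 - 16*c + 96) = (c - 4)*(c - 2)*(c^3 + 3*c^2 - 16*c - 48) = (c - 4)*(c - 2)*(c + 4)*(c^2 - c - 12) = (c - 4)*(c - 2)*(c + 3)*(c + 4)*(c - 4)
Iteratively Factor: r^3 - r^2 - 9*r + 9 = (r + 3)*(r^2 - 4*r + 3) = (r - 1)*(r + 3)*(r - 3)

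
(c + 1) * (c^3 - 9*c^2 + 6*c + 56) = c^4 - 8*c^3 - 3*c^2 + 62*c + 56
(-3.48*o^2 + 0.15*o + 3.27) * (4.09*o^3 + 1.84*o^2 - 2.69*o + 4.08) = -14.2332*o^5 - 5.7897*o^4 + 23.0115*o^3 - 8.5851*o^2 - 8.1843*o + 13.3416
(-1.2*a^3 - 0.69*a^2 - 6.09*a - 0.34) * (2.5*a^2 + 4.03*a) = -3.0*a^5 - 6.561*a^4 - 18.0057*a^3 - 25.3927*a^2 - 1.3702*a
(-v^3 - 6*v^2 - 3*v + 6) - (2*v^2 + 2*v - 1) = -v^3 - 8*v^2 - 5*v + 7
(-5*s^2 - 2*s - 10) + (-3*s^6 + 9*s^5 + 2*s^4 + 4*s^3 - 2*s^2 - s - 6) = -3*s^6 + 9*s^5 + 2*s^4 + 4*s^3 - 7*s^2 - 3*s - 16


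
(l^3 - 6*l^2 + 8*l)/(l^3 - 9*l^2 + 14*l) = (l - 4)/(l - 7)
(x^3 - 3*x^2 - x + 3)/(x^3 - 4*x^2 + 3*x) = (x + 1)/x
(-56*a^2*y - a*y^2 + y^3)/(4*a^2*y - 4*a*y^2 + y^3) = (-56*a^2 - a*y + y^2)/(4*a^2 - 4*a*y + y^2)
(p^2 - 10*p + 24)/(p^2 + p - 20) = (p - 6)/(p + 5)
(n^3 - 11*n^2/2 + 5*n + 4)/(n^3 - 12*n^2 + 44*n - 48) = (n + 1/2)/(n - 6)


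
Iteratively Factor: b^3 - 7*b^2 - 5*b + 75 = (b + 3)*(b^2 - 10*b + 25) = (b - 5)*(b + 3)*(b - 5)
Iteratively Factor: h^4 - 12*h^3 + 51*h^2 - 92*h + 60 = (h - 2)*(h^3 - 10*h^2 + 31*h - 30) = (h - 3)*(h - 2)*(h^2 - 7*h + 10) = (h - 3)*(h - 2)^2*(h - 5)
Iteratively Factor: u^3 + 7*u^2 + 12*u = (u)*(u^2 + 7*u + 12) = u*(u + 3)*(u + 4)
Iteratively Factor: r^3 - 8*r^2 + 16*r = (r)*(r^2 - 8*r + 16) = r*(r - 4)*(r - 4)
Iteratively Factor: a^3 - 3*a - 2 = (a + 1)*(a^2 - a - 2) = (a - 2)*(a + 1)*(a + 1)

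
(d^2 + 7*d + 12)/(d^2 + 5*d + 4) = (d + 3)/(d + 1)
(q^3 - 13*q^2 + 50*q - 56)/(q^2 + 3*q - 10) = (q^2 - 11*q + 28)/(q + 5)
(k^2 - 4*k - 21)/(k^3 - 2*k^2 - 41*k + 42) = (k + 3)/(k^2 + 5*k - 6)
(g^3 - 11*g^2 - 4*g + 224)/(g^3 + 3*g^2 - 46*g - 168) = (g - 8)/(g + 6)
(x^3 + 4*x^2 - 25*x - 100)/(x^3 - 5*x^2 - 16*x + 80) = (x + 5)/(x - 4)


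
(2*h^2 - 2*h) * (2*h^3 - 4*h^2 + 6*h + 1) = 4*h^5 - 12*h^4 + 20*h^3 - 10*h^2 - 2*h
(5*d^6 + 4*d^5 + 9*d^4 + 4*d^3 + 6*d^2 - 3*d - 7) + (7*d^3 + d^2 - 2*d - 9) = 5*d^6 + 4*d^5 + 9*d^4 + 11*d^3 + 7*d^2 - 5*d - 16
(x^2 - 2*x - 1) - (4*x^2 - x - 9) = -3*x^2 - x + 8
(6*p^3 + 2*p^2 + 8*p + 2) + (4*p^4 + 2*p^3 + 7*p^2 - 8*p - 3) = 4*p^4 + 8*p^3 + 9*p^2 - 1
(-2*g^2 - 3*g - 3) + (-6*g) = -2*g^2 - 9*g - 3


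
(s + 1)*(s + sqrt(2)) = s^2 + s + sqrt(2)*s + sqrt(2)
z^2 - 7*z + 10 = (z - 5)*(z - 2)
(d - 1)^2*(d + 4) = d^3 + 2*d^2 - 7*d + 4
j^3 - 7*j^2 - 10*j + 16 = (j - 8)*(j - 1)*(j + 2)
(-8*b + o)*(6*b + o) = -48*b^2 - 2*b*o + o^2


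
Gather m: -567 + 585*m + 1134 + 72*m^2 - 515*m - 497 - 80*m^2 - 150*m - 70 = -8*m^2 - 80*m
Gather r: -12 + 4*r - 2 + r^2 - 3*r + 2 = r^2 + r - 12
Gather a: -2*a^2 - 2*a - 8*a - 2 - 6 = -2*a^2 - 10*a - 8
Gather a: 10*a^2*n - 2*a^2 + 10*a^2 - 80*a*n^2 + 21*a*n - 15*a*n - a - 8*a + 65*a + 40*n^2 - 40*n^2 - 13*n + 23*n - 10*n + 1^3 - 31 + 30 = a^2*(10*n + 8) + a*(-80*n^2 + 6*n + 56)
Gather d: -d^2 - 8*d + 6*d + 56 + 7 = -d^2 - 2*d + 63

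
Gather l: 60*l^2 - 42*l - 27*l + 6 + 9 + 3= 60*l^2 - 69*l + 18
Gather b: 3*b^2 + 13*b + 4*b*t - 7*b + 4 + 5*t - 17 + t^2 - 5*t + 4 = 3*b^2 + b*(4*t + 6) + t^2 - 9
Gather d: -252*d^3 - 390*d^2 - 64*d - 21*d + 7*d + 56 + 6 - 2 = -252*d^3 - 390*d^2 - 78*d + 60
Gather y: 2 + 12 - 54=-40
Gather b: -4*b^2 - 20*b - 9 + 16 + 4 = -4*b^2 - 20*b + 11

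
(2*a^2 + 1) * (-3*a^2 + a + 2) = -6*a^4 + 2*a^3 + a^2 + a + 2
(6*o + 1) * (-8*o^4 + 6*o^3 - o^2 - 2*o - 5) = -48*o^5 + 28*o^4 - 13*o^2 - 32*o - 5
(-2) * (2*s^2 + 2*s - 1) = -4*s^2 - 4*s + 2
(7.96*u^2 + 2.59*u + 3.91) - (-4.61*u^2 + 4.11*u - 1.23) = 12.57*u^2 - 1.52*u + 5.14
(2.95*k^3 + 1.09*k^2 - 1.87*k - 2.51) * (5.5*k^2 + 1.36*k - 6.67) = 16.225*k^5 + 10.007*k^4 - 28.4791*k^3 - 23.6185*k^2 + 9.0593*k + 16.7417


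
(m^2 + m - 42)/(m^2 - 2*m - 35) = (-m^2 - m + 42)/(-m^2 + 2*m + 35)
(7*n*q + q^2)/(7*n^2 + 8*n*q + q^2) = q/(n + q)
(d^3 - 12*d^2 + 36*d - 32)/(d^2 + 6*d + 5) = (d^3 - 12*d^2 + 36*d - 32)/(d^2 + 6*d + 5)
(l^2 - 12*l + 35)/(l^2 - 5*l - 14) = (l - 5)/(l + 2)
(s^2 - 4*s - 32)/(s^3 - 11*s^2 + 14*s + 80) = (s + 4)/(s^2 - 3*s - 10)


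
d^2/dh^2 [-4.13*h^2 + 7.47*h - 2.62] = -8.26000000000000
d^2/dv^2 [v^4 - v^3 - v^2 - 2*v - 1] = 12*v^2 - 6*v - 2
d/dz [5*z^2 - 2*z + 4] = 10*z - 2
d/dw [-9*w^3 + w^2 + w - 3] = -27*w^2 + 2*w + 1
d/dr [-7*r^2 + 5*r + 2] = 5 - 14*r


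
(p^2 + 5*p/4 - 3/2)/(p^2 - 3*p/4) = (p + 2)/p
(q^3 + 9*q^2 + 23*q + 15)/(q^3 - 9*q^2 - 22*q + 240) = (q^2 + 4*q + 3)/(q^2 - 14*q + 48)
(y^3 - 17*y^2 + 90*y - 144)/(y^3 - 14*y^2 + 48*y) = (y - 3)/y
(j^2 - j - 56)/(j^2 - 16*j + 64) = (j + 7)/(j - 8)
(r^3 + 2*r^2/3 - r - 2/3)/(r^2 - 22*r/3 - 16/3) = (r^2 - 1)/(r - 8)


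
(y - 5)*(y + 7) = y^2 + 2*y - 35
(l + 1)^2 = l^2 + 2*l + 1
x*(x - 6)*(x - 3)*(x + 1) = x^4 - 8*x^3 + 9*x^2 + 18*x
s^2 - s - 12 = (s - 4)*(s + 3)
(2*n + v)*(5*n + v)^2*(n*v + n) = 50*n^4*v + 50*n^4 + 45*n^3*v^2 + 45*n^3*v + 12*n^2*v^3 + 12*n^2*v^2 + n*v^4 + n*v^3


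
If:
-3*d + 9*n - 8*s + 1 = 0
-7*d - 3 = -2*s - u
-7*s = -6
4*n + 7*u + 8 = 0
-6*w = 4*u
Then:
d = -1235/3171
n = 236/453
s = 6/7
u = -4568/3171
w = 9136/9513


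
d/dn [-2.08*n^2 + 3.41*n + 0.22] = 3.41 - 4.16*n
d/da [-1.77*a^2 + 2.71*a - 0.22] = 2.71 - 3.54*a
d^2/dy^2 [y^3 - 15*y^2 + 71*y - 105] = 6*y - 30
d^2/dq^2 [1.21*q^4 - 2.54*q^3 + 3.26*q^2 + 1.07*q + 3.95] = 14.52*q^2 - 15.24*q + 6.52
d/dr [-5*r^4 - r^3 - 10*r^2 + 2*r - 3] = -20*r^3 - 3*r^2 - 20*r + 2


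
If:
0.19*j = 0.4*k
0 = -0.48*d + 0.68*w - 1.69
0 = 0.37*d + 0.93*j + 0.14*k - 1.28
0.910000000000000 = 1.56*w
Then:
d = -2.69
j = 2.28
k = 1.09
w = 0.58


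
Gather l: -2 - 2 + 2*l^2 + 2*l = 2*l^2 + 2*l - 4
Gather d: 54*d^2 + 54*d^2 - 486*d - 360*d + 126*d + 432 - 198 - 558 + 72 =108*d^2 - 720*d - 252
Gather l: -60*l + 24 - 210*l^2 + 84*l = -210*l^2 + 24*l + 24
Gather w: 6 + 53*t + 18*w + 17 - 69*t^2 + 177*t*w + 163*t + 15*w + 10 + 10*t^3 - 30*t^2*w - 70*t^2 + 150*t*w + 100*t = 10*t^3 - 139*t^2 + 316*t + w*(-30*t^2 + 327*t + 33) + 33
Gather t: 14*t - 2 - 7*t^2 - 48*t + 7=-7*t^2 - 34*t + 5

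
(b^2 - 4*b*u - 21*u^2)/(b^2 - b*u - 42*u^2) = (b + 3*u)/(b + 6*u)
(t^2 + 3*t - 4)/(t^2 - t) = (t + 4)/t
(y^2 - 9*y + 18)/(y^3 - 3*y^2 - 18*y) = (y - 3)/(y*(y + 3))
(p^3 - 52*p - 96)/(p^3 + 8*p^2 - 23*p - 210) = (p^2 - 6*p - 16)/(p^2 + 2*p - 35)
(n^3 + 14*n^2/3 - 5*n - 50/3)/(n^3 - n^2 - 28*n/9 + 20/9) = 3*(n + 5)/(3*n - 2)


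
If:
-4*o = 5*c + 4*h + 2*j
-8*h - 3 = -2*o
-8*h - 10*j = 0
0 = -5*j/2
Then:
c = -6/5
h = 0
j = 0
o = 3/2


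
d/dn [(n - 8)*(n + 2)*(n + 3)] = 3*n^2 - 6*n - 34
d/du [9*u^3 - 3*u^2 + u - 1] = 27*u^2 - 6*u + 1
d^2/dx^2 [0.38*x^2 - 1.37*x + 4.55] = 0.760000000000000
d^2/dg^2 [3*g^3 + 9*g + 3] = 18*g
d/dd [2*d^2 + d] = 4*d + 1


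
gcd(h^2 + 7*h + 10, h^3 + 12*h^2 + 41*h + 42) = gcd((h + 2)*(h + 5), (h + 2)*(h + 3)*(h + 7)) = h + 2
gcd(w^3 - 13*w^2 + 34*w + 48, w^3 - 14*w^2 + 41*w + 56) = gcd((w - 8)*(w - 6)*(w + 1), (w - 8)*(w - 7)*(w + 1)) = w^2 - 7*w - 8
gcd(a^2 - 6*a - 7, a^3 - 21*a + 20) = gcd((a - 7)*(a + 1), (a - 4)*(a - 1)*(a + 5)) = 1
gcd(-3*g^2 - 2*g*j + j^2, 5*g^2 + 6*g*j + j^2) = g + j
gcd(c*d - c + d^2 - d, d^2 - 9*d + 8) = d - 1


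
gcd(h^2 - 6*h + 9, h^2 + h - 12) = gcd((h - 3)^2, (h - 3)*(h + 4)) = h - 3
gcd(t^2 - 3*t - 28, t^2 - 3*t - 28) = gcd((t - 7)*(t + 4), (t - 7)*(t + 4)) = t^2 - 3*t - 28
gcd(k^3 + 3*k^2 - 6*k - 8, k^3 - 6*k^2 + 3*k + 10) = k^2 - k - 2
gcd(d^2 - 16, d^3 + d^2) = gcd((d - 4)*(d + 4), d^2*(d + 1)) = 1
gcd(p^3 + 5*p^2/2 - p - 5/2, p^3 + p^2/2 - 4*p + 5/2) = p^2 + 3*p/2 - 5/2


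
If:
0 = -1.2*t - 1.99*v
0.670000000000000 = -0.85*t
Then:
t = -0.79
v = 0.48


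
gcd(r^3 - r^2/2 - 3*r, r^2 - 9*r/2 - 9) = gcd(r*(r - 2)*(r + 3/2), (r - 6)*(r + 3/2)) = r + 3/2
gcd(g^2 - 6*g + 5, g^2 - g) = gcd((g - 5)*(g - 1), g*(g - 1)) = g - 1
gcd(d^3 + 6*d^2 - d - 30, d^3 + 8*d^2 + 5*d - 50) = d^2 + 3*d - 10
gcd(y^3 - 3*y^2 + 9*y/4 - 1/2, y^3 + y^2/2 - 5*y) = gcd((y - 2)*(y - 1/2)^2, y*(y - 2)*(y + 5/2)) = y - 2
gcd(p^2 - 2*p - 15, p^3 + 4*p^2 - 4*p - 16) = 1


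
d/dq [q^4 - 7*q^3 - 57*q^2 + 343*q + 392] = 4*q^3 - 21*q^2 - 114*q + 343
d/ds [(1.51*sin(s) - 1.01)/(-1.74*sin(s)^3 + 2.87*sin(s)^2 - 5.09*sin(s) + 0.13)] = (5.2548*sin(s)^3 - 9.6059*sin(s)^2 + 5.7974*sin(s) - 4.9446)*cos(s)/(3.0276*sin(s)^6 - 9.9876*sin(s)^5 + 25.9501*sin(s)^4 - 29.669*sin(s)^3 + 26.6543*sin(s)^2 - 1.3234*sin(s) + 0.0169)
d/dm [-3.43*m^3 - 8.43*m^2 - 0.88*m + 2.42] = -10.29*m^2 - 16.86*m - 0.88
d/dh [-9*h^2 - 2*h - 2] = -18*h - 2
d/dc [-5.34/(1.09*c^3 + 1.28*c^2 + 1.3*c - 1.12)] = (17.4618*c^2 + 13.6704*c + 6.942)/(1.09*c^3 + 1.28*c^2 + 1.3*c - 1.12)^2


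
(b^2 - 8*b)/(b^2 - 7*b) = (b - 8)/(b - 7)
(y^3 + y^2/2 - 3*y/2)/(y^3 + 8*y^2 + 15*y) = (2*y^2 + y - 3)/(2*(y^2 + 8*y + 15))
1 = 1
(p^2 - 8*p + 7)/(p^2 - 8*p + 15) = (p^2 - 8*p + 7)/(p^2 - 8*p + 15)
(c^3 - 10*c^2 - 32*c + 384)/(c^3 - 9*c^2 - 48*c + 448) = (c + 6)/(c + 7)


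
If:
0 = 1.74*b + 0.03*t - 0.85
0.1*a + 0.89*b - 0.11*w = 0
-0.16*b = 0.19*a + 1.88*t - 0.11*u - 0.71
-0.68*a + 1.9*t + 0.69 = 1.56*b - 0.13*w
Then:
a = 1.15203201271427*w - 4.59054817673844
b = 0.515791929970611 - 0.00584629356340107*w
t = 0.339085026677262*w - 1.5825986049621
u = 7.77664114180745*w - 40.6814802010341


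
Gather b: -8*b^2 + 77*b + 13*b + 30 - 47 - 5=-8*b^2 + 90*b - 22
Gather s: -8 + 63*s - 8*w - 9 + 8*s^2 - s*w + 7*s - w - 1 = 8*s^2 + s*(70 - w) - 9*w - 18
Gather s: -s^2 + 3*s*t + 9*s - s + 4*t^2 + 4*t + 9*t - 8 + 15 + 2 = -s^2 + s*(3*t + 8) + 4*t^2 + 13*t + 9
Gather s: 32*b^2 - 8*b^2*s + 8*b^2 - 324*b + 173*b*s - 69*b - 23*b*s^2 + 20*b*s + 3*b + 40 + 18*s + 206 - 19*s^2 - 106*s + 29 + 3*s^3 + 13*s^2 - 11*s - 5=40*b^2 - 390*b + 3*s^3 + s^2*(-23*b - 6) + s*(-8*b^2 + 193*b - 99) + 270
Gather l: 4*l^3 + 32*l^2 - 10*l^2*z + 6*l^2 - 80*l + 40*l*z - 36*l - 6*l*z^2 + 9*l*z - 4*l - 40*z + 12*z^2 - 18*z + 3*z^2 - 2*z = 4*l^3 + l^2*(38 - 10*z) + l*(-6*z^2 + 49*z - 120) + 15*z^2 - 60*z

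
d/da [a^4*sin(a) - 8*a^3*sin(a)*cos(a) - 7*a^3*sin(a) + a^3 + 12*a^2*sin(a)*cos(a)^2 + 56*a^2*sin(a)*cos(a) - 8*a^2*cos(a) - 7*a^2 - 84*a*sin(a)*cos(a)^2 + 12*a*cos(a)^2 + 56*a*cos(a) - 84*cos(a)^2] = a^4*cos(a) + 4*a^3*sin(a) - 7*a^3*cos(a) - 8*a^3*cos(2*a) - 13*a^2*sin(a) - 12*a^2*sin(2*a) + 3*a^2*cos(a) + 56*a^2*cos(2*a) + 9*a^2*cos(3*a) + 3*a^2 - 50*a*sin(a) + 44*a*sin(2*a) + 6*a*sin(3*a) - 37*a*cos(a) - 63*a*cos(3*a) - 14*a - 21*sin(a) + 84*sin(2*a) - 21*sin(3*a) + 56*cos(a) + 6*cos(2*a) + 6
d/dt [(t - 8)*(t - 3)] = 2*t - 11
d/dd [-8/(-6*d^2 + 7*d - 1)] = 8*(7 - 12*d)/(6*d^2 - 7*d + 1)^2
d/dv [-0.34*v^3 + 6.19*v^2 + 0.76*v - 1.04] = -1.02*v^2 + 12.38*v + 0.76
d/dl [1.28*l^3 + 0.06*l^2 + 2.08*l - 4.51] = 3.84*l^2 + 0.12*l + 2.08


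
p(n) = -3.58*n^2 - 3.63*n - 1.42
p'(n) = -7.16*n - 3.63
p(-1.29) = -2.69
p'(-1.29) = 5.61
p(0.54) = -4.42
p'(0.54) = -7.50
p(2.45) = -31.80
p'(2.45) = -21.17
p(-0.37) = -0.57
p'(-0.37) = -0.98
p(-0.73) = -0.68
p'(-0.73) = 1.60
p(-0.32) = -0.62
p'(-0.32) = -1.34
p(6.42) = -172.28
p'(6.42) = -49.60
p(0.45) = -3.78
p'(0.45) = -6.85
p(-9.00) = -258.73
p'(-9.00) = 60.81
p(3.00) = -44.53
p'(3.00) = -25.11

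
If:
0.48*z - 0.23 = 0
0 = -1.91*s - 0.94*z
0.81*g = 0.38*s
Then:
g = -0.11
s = -0.24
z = 0.48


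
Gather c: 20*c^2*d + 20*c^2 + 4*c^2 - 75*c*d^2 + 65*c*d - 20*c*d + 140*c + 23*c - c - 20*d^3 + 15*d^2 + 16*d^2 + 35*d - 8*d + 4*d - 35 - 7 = c^2*(20*d + 24) + c*(-75*d^2 + 45*d + 162) - 20*d^3 + 31*d^2 + 31*d - 42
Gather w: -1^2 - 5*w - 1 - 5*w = -10*w - 2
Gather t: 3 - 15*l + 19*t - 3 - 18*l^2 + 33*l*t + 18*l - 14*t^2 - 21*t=-18*l^2 + 3*l - 14*t^2 + t*(33*l - 2)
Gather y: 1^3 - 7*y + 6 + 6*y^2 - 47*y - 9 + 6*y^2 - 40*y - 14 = 12*y^2 - 94*y - 16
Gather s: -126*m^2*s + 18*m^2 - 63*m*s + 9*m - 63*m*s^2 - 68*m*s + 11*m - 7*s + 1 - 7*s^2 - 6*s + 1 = 18*m^2 + 20*m + s^2*(-63*m - 7) + s*(-126*m^2 - 131*m - 13) + 2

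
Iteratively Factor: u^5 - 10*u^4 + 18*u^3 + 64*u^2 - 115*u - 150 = (u - 5)*(u^4 - 5*u^3 - 7*u^2 + 29*u + 30) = (u - 5)*(u + 2)*(u^3 - 7*u^2 + 7*u + 15) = (u - 5)^2*(u + 2)*(u^2 - 2*u - 3) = (u - 5)^2*(u + 1)*(u + 2)*(u - 3)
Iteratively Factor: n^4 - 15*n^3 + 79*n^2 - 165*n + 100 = (n - 4)*(n^3 - 11*n^2 + 35*n - 25) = (n - 5)*(n - 4)*(n^2 - 6*n + 5) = (n - 5)^2*(n - 4)*(n - 1)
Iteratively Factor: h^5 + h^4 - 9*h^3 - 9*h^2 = (h + 1)*(h^4 - 9*h^2) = h*(h + 1)*(h^3 - 9*h) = h^2*(h + 1)*(h^2 - 9) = h^2*(h - 3)*(h + 1)*(h + 3)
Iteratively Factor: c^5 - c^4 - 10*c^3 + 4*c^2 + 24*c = (c)*(c^4 - c^3 - 10*c^2 + 4*c + 24) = c*(c - 2)*(c^3 + c^2 - 8*c - 12) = c*(c - 3)*(c - 2)*(c^2 + 4*c + 4) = c*(c - 3)*(c - 2)*(c + 2)*(c + 2)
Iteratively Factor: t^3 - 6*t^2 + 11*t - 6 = (t - 3)*(t^2 - 3*t + 2) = (t - 3)*(t - 1)*(t - 2)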